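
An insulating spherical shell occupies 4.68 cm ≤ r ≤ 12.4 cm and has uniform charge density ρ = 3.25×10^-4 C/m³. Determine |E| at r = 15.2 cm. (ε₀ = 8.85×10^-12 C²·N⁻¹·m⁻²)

|E| = 9.56×10^5 V/m

By spherical symmetry E is radial; choose a Gaussian sphere of radius r = 15.2 cm (r > 12.4 cm, enclosing the whole shell).
Q_enc = ρ·(4π/3)(b³ − a³) = (3.25×10^-4)·(4π/3)·((0.124)³ − (0.0468)³) = 2.456e-6 C.
Applying ∮E·dA = Q_enc/ε₀ with Φ = E(4πr²):
E = |Q_enc|/(4πε₀r²) = (2.456×10^-6)/(4π·8.85×10^-12·(0.152)²) = 9.56×10^5 N/C.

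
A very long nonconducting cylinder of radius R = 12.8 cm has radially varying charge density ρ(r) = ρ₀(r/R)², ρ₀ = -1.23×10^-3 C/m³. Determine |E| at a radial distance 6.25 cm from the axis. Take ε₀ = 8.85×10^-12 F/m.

E = 5.18e5 N/C

Take a coaxial cylindrical Gaussian surface of radius r = 6.25 cm and length L (r < R).
Integrating ρ over the cross-section to radius r: λ_enc = (2πρ₀/R²) ∫₀^r r'^3 dr' = 2πρ₀ r^4/(4·R²) = -1.799e-6 C/m.
Since E is radial and uniform over the curved surface, Φ = E·2πrL = Q_enc/ε₀ = λ_enc L/ε₀.
E = |λ_enc|/(2πε₀r) = (1.799×10^-6)/(2π·8.85×10^-12·0.0625) = 5.18×10^5 N/C.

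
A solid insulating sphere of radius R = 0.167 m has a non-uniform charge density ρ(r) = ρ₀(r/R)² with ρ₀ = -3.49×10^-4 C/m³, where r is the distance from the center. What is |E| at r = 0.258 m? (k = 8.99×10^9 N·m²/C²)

|E| = 5.52×10^5 V/m

Take a concentric spherical Gaussian surface of radius r = 0.258 m (r > R, all charge enclosed).
Q_enc = 4π ∫₀^R ρ₀(r'/R)^2 r'² dr' = 4πρ₀R³/5 = -4.085×10^-6 C.
Gauss's law: E·4πr² = Q_enc/ε₀.
E = k|Q_enc|/r² = (8.99×10^9)(4.085e-6)/(0.258)² = 5.52e5 N/C.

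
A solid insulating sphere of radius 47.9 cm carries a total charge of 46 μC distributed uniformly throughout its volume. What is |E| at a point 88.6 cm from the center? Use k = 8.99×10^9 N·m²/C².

By spherical symmetry E is radial; choose a Gaussian sphere of radius r = 88.6 cm (r > R, so the entire charge is enclosed).
Q_enc = 46 μC = 4.60×10^-5 C.
Gauss's law: E·4πr² = Q_enc/ε₀.
E = k|Q_enc|/r² = (8.99×10^9)(4.60×10^-5)/(0.886)² = 5.27×10^5 N/C.

E ≈ 5.27e5 N/C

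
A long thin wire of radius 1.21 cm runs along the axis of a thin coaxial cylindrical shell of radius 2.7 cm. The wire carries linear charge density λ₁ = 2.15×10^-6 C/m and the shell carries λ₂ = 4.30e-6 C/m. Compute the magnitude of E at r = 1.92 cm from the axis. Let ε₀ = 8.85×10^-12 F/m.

By cylindrical symmetry E is radial; use a coaxial Gaussian cylinder of radius 1.92 cm and length L (between the conductors, 1.21 cm < r < 2.7 cm).
Only the inner wire is enclosed; the outer shell contributes nothing inside itself. λ_enc = λ₁ = 2.15×10^-6 C/m.
By Gauss's law (flux through the curved wall only), E·2πrL = λ_enc L/ε₀.
E = |λ_enc|/(2πε₀r) = (2.15×10^-6)/(2π·8.85×10^-12·0.0192) = 2.01×10^6 N/C.

|E| = 2.01×10^6 N/C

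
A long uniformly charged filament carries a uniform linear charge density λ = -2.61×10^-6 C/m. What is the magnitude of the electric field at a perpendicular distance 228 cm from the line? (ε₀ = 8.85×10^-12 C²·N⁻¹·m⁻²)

|E| ≈ 2.06×10^4 N/C

Choose a coaxial cylinder of radius r = 228 cm (arbitrary length L) as the Gaussian surface.
Q_enc = λL, so λ_enc = -2.61×10^-6 C/m.
Since E is radial and uniform over the curved surface, Φ = E·2πrL = Q_enc/ε₀ = λ_enc L/ε₀.
E = |λ_enc|/(2πε₀r) = (2.61e-6)/(2π·8.85×10^-12·2.28) = 2.06×10^4 N/C.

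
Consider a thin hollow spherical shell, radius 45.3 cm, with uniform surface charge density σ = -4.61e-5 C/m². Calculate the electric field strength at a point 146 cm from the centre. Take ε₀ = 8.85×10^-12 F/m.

By spherical symmetry E is radial; choose a Gaussian sphere of radius r = 146 cm (r > 45.3 cm).
The entire shell is enclosed: Q_enc = σ·4πR² = (-4.61e-5)·4π·(0.453)² = -1.189×10^-4 C.
Gauss's law: E·4πr² = Q_enc/ε₀.
E = |Q_enc|/(4πε₀r²) = (1.189e-4)/(4π·8.85×10^-12·(1.46)²) = 5.01e5 N/C.

E = 5.01e5 V/m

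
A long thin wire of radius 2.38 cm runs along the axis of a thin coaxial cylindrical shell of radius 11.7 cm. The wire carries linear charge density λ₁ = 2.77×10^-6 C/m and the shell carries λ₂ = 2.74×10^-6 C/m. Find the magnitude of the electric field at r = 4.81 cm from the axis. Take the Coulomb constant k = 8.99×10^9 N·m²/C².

|E| = 1.04e6 V/m

Coaxial Gaussian cylinder, radius r = 4.81 cm, length L (between the conductors, 2.38 cm < r < 11.7 cm).
Only the inner wire is enclosed; the outer shell contributes nothing inside itself. λ_enc = λ₁ = 2.77e-6 C/m.
Since E is radial and uniform over the curved surface, Φ = E·2πrL = Q_enc/ε₀ = λ_enc L/ε₀.
E = 2k|λ_enc|/r = 2(8.99×10^9)(2.77e-6)/(0.0481) = 1.04e6 N/C.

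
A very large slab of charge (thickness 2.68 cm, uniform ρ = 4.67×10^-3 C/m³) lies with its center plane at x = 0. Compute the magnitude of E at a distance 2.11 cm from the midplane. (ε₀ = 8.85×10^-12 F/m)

The point |x| = 2.11 cm lies outside the slab (half-thickness 0.0134 m). A symmetric pillbox spanning the full slab encloses Q_enc = ρ·d·A.
Flux = 2EA ⇒ E = |ρ|d/(2ε₀), independent of distance outside.
E = (4.67×10^-3)(0.0268)/(2·8.85×10^-12) = 7.07e6 N/C.

7.07e6 N/C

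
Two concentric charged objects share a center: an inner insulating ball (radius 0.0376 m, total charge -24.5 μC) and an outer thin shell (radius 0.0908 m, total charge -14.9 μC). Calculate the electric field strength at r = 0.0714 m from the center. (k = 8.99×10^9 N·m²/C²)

Symmetry ⇒ E = E(r) r̂. Gaussian sphere of radius r = 0.0714 m (between the bodies, 0.0376 m < r < 0.0908 m).
Only the inner charge is enclosed; the outer shell contributes nothing inside itself. Q_enc = -24.5 μC = -2.45×10^-5 C.
By Gauss's law, ∮E·dA = E·4πr² = Q_enc/ε₀.
E = k|Q_enc|/r² = (8.99×10^9)(2.45×10^-5)/(0.0714)² = 4.32×10^7 N/C.

4.32e7 N/C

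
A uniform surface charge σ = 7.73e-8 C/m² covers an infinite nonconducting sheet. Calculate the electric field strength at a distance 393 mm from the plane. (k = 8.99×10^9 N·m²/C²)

The symmetry is planar: E is normal to the sheet and the same magnitude on both sides. Take a pillbox straddling the sheet with end-cap area A.
Only the two end caps contribute flux: Φ = 2EA. With Q_enc = σA, Gauss's law gives E = |σ|/(2ε₀).
E = 2πk|σ| = 2π(8.99×10^9)(7.73×10^-8) = 4.37×10^3 N/C.

|E| ≈ 4.37×10^3 V/m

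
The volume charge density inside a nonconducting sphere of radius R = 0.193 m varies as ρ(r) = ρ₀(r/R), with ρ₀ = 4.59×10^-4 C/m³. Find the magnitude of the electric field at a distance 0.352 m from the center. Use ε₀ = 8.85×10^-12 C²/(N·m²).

Use a concentric Gaussian sphere at r = 0.352 m (r > R, all charge enclosed).
Q_enc = 4π ∫₀^R ρ₀(r'/R)^1 r'² dr' = 4πρ₀R³/4 = 1.037×10^-5 C.
Since E is radial and uniform over the Gaussian sphere, Φ = E·4πr² = Q_enc/ε₀.
E = |Q_enc|/(4πε₀r²) = (1.037×10^-5)/(4π·8.85×10^-12·(0.352)²) = 7.52e5 N/C.

|E| = 7.52×10^5 N/C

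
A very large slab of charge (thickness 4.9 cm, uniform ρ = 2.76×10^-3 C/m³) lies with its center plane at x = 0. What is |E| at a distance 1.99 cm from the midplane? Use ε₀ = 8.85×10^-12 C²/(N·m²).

By symmetry E is perpendicular to the slab. A Gaussian pillbox from −1.99 cm to +1.99 cm (face area A) lies entirely within the slab.
Q_enc = ρ·(2x)·A and flux = 2EA, so 2EA = 2ρxA/ε₀ ⇒ E = |ρ|x/ε₀.
E = (2.76×10^-3)(0.0199)/(8.85×10^-12) = 6.21×10^6 N/C.

E ≈ 6.21e6 V/m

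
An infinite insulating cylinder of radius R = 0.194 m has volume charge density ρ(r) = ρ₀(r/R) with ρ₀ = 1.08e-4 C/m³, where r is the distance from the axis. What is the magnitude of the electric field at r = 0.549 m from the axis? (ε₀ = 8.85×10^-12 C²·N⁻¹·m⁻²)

2.79e5 N/C

Choose a coaxial cylinder of radius r = 0.549 m (arbitrary length L) as the Gaussian surface (r > R, full charge per length enclosed).
λ_enc = 2π ∫₀^R ρ₀(r'/R)^1 r' dr' = 2πρ₀R²/3 = 8.513×10^-6 C/m.
Gauss's law: E·2πrL = λ_enc L/ε₀.
E = |λ_enc|/(2πε₀r) = (8.513×10^-6)/(2π·8.85×10^-12·0.549) = 2.79e5 N/C.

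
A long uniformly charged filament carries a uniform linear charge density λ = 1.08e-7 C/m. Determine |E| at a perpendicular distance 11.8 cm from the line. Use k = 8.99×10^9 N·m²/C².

1.65×10^4 N/C

Coaxial Gaussian cylinder, radius r = 11.8 cm, length L.
Q_enc = λL, so λ_enc = 1.08×10^-7 C/m.
By Gauss's law (flux through the curved wall only), E·2πrL = λ_enc L/ε₀.
E = 2k|λ_enc|/r = 2(8.99×10^9)(1.08e-7)/(0.118) = 1.65×10^4 N/C.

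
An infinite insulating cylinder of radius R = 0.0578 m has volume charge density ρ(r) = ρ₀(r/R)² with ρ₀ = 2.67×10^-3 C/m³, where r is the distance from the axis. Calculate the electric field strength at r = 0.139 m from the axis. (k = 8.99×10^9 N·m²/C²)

Take a coaxial cylindrical Gaussian surface of radius r = 0.139 m and length L (r > R, full charge per length enclosed).
λ_enc = 2π ∫₀^R ρ₀(r'/R)^2 r' dr' = 2πρ₀R²/4 = 1.401×10^-5 C/m.
Gauss's law: E·2πrL = λ_enc L/ε₀.
E = 2k|λ_enc|/r = 2(8.99×10^9)(1.401×10^-5)/(0.139) = 1.81×10^6 N/C.

E = 1.81×10^6 V/m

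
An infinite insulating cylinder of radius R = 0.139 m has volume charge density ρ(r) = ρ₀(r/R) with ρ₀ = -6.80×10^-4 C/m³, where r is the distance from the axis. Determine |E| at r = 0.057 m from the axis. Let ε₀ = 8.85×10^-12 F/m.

|E| = 5.99e5 N/C

By cylindrical symmetry E is radial; use a coaxial Gaussian cylinder of radius 0.057 m and length L (r < R).
Integrating ρ over the cross-section to radius r: λ_enc = (2πρ₀/R) ∫₀^r r'^2 dr' = 2πρ₀ r^3/(3·R) = -1.897×10^-6 C/m.
Applying ∮E·dA = Q_enc/ε₀ with the end caps contributing no flux:
E = |λ_enc|/(2πε₀r) = (1.897e-6)/(2π·8.85×10^-12·0.057) = 5.99×10^5 N/C.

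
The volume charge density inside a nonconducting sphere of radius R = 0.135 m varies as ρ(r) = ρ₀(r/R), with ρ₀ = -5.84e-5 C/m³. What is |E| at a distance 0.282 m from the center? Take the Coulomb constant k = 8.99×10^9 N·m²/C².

Use a concentric Gaussian sphere at r = 0.282 m (r > R, all charge enclosed).
Q_enc = 4π ∫₀^R ρ₀(r'/R)^1 r'² dr' = 4πρ₀R³/4 = -4.514×10^-7 C.
Gauss's law: E·4πr² = Q_enc/ε₀.
E = k|Q_enc|/r² = (8.99×10^9)(4.514×10^-7)/(0.282)² = 5.10×10^4 N/C.

E ≈ 5.10×10^4 V/m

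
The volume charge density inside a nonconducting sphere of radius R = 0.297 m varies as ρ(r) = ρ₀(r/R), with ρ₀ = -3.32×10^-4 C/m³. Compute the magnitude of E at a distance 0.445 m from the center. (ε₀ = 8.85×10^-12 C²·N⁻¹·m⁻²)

Take a concentric spherical Gaussian surface of radius r = 0.445 m (r > R, all charge enclosed).
Q_enc = 4π ∫₀^R ρ₀(r'/R)^1 r'² dr' = 4πρ₀R³/4 = -2.732e-5 C.
By Gauss's law, ∮E·dA = E·4πr² = Q_enc/ε₀.
E = |Q_enc|/(4πε₀r²) = (2.732×10^-5)/(4π·8.85×10^-12·(0.445)²) = 1.24×10^6 N/C.

E ≈ 1.24e6 N/C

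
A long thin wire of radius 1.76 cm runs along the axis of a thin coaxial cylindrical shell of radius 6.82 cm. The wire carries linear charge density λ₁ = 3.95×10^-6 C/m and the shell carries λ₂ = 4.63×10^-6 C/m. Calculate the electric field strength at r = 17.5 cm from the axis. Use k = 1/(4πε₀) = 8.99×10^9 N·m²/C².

By cylindrical symmetry E is radial; use a coaxial Gaussian cylinder of radius 17.5 cm and length L (r > 6.82 cm, enclosing both).
λ_enc = λ₁ + λ₂ = (3.95e-6) + (4.63×10^-6) = 8.58×10^-6 C/m.
Since E is radial and uniform over the curved surface, Φ = E·2πrL = Q_enc/ε₀ = λ_enc L/ε₀.
E = 2k|λ_enc|/r = 2(8.99×10^9)(8.58×10^-6)/(0.175) = 8.82×10^5 N/C.

E ≈ 8.82×10^5 V/m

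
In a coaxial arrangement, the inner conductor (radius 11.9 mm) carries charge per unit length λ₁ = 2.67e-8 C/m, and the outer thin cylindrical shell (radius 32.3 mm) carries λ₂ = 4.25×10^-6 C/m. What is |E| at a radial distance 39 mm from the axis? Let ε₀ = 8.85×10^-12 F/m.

Take a coaxial cylindrical Gaussian surface of radius r = 39 mm and length L (r > 32.3 mm, enclosing both).
λ_enc = λ₁ + λ₂ = (2.67e-8) + (4.25×10^-6) = 4.277×10^-6 C/m.
By Gauss's law (flux through the curved wall only), E·2πrL = λ_enc L/ε₀.
E = |λ_enc|/(2πε₀r) = (4.277×10^-6)/(2π·8.85×10^-12·0.039) = 1.97×10^6 N/C.

|E| = 1.97×10^6 N/C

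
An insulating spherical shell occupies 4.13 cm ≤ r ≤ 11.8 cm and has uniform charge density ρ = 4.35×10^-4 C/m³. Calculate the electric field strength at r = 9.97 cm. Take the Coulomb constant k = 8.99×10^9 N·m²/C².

|E| = 1.52×10^6 N/C

Symmetry ⇒ E = E(r) r̂. Gaussian sphere of radius r = 9.97 cm (within the shell material, 4.13 cm < r < 11.8 cm).
Enclosed charge is the volume from a to r: Q_enc = (4π/3)ρ(r³ − a³) = 1.677e-6 C.
Gauss's law: E·4πr² = Q_enc/ε₀.
E = k|Q_enc|/r² = (8.99×10^9)(1.677e-6)/(0.0997)² = 1.52×10^6 N/C.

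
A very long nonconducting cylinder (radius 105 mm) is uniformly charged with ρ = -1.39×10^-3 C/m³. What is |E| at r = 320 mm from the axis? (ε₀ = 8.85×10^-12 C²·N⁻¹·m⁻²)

|E| ≈ 2.71×10^6 N/C

Choose a coaxial cylinder of radius r = 320 mm (arbitrary length L) as the Gaussian surface (r > 105 mm, full cross-section enclosed).
λ_enc = ρ·πR² = (-1.39×10^-3)π(0.105)² = -4.814e-5 C/m.
By Gauss's law (flux through the curved wall only), E·2πrL = λ_enc L/ε₀.
E = |λ_enc|/(2πε₀r) = (4.814×10^-5)/(2π·8.85×10^-12·0.32) = 2.71×10^6 N/C.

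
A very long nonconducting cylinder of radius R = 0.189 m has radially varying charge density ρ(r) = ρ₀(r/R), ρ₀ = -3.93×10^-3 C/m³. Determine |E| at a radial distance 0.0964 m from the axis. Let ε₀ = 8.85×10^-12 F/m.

E = 7.28×10^6 N/C

Choose a coaxial cylinder of radius r = 0.0964 m (arbitrary length L) as the Gaussian surface (r < R).
Integrating ρ over the cross-section to radius r: λ_enc = (2πρ₀/R) ∫₀^r r'^2 dr' = 2πρ₀ r^3/(3·R) = -3.901×10^-5 C/m.
By Gauss's law (flux through the curved wall only), E·2πrL = λ_enc L/ε₀.
E = |λ_enc|/(2πε₀r) = (3.901e-5)/(2π·8.85×10^-12·0.0964) = 7.28e6 N/C.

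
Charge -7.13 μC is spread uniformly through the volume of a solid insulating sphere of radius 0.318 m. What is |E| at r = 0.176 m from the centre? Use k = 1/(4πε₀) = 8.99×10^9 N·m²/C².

3.51e5 N/C

Symmetry ⇒ E = E(r) r̂. Gaussian sphere of radius r = 0.176 m (r < R).
For a uniform sphere the enclosed fraction is (r/R)³, so Q_enc = (-7.13 μC)(0.176/0.318)³ = -1.209×10^-6 C.
Applying ∮E·dA = Q_enc/ε₀ with Φ = E(4πr²):
E = k|Q_enc|/r² = (8.99×10^9)(1.209e-6)/(0.176)² = 3.51×10^5 N/C.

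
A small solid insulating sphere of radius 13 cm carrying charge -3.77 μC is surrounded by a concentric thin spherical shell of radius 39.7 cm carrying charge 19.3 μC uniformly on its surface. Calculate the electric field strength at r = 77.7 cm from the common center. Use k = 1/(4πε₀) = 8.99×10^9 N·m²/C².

Use a concentric Gaussian sphere at r = 77.7 cm (r > 39.7 cm, enclosing both).
Q_enc = (-3.77 μC) + (19.3 μC) = 1.553e-5 C.
Gauss's law: E·4πr² = Q_enc/ε₀.
E = k|Q_enc|/r² = (8.99×10^9)(1.553×10^-5)/(0.777)² = 2.31×10^5 N/C.

2.31e5 N/C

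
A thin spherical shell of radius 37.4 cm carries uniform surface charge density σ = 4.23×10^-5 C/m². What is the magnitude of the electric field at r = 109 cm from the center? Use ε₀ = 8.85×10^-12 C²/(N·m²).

Take a concentric spherical Gaussian surface of radius r = 109 cm (r > 37.4 cm).
The entire shell is enclosed: Q_enc = σ·4πR² = (4.23e-5)·4π·(0.374)² = 7.435×10^-5 C.
Gauss's law: E·4πr² = Q_enc/ε₀.
E = |Q_enc|/(4πε₀r²) = (7.435×10^-5)/(4π·8.85×10^-12·(1.09)²) = 5.63×10^5 N/C.

|E| ≈ 5.63×10^5 V/m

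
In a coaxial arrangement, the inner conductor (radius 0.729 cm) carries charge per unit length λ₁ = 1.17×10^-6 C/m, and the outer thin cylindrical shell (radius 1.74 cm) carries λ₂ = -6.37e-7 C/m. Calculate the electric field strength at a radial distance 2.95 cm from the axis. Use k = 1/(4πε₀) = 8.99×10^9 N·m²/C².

E ≈ 3.25×10^5 N/C

Choose a coaxial cylinder of radius r = 2.95 cm (arbitrary length L) as the Gaussian surface (r > 1.74 cm, enclosing both).
λ_enc = λ₁ + λ₂ = (1.17×10^-6) + (-6.37×10^-7) = 5.33×10^-7 C/m.
By Gauss's law (flux through the curved wall only), E·2πrL = λ_enc L/ε₀.
E = 2k|λ_enc|/r = 2(8.99×10^9)(5.33e-7)/(0.0295) = 3.25×10^5 N/C.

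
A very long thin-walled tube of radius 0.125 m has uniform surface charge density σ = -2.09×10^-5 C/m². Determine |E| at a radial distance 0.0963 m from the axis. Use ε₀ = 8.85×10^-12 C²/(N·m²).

|E| = 0 V/m

Take a coaxial cylindrical Gaussian surface of radius r = 0.0963 m and length L (r < 0.125 m, inside the shell).
No charge is enclosed, so Gauss's law gives E·2πrL = 0 ⇒ E = 0.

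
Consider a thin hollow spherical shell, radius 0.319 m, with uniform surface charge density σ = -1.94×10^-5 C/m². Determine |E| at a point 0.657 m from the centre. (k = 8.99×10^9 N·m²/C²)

E = 5.17×10^5 N/C

By spherical symmetry E is radial; choose a Gaussian sphere of radius r = 0.657 m (r > 0.319 m).
The entire shell is enclosed: Q_enc = σ·4πR² = (-1.94e-5)·4π·(0.319)² = -2.481e-5 C.
By Gauss's law, ∮E·dA = E·4πr² = Q_enc/ε₀.
E = k|Q_enc|/r² = (8.99×10^9)(2.481×10^-5)/(0.657)² = 5.17×10^5 N/C.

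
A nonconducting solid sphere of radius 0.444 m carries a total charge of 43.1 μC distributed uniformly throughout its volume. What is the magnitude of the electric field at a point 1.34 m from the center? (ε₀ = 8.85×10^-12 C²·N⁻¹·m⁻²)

|E| ≈ 2.16e5 N/C

By spherical symmetry E is radial; choose a Gaussian sphere of radius r = 1.34 m (r > R, so the entire charge is enclosed).
Q_enc = 43.1 μC = 4.31×10^-5 C.
Gauss's law: E·4πr² = Q_enc/ε₀.
E = |Q_enc|/(4πε₀r²) = (4.31e-5)/(4π·8.85×10^-12·(1.34)²) = 2.16×10^5 N/C.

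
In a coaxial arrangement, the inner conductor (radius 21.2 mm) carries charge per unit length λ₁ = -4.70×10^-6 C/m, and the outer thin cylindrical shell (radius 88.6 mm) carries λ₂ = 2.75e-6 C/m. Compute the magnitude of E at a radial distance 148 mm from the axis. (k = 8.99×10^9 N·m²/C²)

Coaxial Gaussian cylinder, radius r = 148 mm, length L (r > 88.6 mm, enclosing both).
λ_enc = λ₁ + λ₂ = (-4.70×10^-6) + (2.75×10^-6) = -1.95e-6 C/m.
Applying ∮E·dA = Q_enc/ε₀ with the end caps contributing no flux:
E = 2k|λ_enc|/r = 2(8.99×10^9)(1.95×10^-6)/(0.148) = 2.37×10^5 N/C.

E ≈ 2.37×10^5 N/C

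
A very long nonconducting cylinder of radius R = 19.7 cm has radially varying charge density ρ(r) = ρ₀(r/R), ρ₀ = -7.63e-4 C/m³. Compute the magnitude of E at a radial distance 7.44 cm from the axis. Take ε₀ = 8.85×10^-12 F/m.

|E| = 8.07×10^5 N/C

By cylindrical symmetry E is radial; use a coaxial Gaussian cylinder of radius 7.44 cm and length L (r < R).
Integrating ρ over the cross-section to radius r: λ_enc = (2πρ₀/R) ∫₀^r r'^2 dr' = 2πρ₀ r^3/(3·R) = -3.341e-6 C/m.
By Gauss's law (flux through the curved wall only), E·2πrL = λ_enc L/ε₀.
E = |λ_enc|/(2πε₀r) = (3.341×10^-6)/(2π·8.85×10^-12·0.0744) = 8.07e5 N/C.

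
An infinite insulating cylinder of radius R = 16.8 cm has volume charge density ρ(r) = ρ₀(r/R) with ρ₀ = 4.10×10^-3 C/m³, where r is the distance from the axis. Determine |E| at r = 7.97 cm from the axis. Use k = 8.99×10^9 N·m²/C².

5.84×10^6 N/C

Choose a coaxial cylinder of radius r = 7.97 cm (arbitrary length L) as the Gaussian surface (r < R).
λ_enc = ∫₀^r ρ(r')·2πr' dr' = (2πρ₀/R)·r^3/3 = 2.588e-5 C/m.
Gauss's law: E·2πrL = λ_enc L/ε₀.
E = 2k|λ_enc|/r = 2(8.99×10^9)(2.588×10^-5)/(0.0797) = 5.84×10^6 N/C.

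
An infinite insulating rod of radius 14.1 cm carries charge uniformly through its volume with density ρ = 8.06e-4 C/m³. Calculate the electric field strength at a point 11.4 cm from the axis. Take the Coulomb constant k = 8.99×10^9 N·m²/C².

E ≈ 5.19×10^6 N/C

Take a coaxial cylindrical Gaussian surface of radius r = 11.4 cm and length L (r < R).
Charge inside radius r per length L is ρ·πr²·L, so λ_enc = ρπr² = 3.291e-5 C/m.
Since E is radial and uniform over the curved surface, Φ = E·2πrL = Q_enc/ε₀ = λ_enc L/ε₀.
E = 2k|λ_enc|/r = 2(8.99×10^9)(3.291e-5)/(0.114) = 5.19×10^6 N/C.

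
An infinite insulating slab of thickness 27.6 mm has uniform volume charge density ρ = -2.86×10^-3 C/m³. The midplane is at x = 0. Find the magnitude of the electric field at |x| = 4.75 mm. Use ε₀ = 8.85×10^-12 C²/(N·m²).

|E| ≈ 1.54×10^6 N/C

By symmetry E is perpendicular to the slab. A Gaussian pillbox from −4.75 mm to +4.75 mm (face area A) lies entirely within the slab.
Q_enc = ρ·(2x)·A and flux = 2EA, so 2EA = 2ρxA/ε₀ ⇒ E = |ρ|x/ε₀.
E = (2.86×10^-3)(0.00475)/(8.85×10^-12) = 1.54×10^6 N/C.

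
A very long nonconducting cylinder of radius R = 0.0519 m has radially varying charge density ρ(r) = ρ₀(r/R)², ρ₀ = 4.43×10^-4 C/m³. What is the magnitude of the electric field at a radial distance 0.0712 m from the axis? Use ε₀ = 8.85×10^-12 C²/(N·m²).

Choose a coaxial cylinder of radius r = 0.0712 m (arbitrary length L) as the Gaussian surface (r > R, full charge per length enclosed).
λ_enc = 2π ∫₀^R ρ₀(r'/R)^2 r' dr' = 2πρ₀R²/4 = 1.874×10^-6 C/m.
Applying ∮E·dA = Q_enc/ε₀ with the end caps contributing no flux:
E = |λ_enc|/(2πε₀r) = (1.874e-6)/(2π·8.85×10^-12·0.0712) = 4.73e5 N/C.

E = 4.73×10^5 V/m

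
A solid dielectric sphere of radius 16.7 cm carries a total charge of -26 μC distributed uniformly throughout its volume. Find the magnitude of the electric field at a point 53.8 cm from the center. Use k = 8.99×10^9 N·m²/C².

|E| ≈ 8.08×10^5 V/m

Use a concentric Gaussian sphere at r = 53.8 cm (r > R, so the entire charge is enclosed).
Q_enc = -26 μC = -2.60×10^-5 C.
Applying ∮E·dA = Q_enc/ε₀ with Φ = E(4πr²):
E = k|Q_enc|/r² = (8.99×10^9)(2.60×10^-5)/(0.538)² = 8.08×10^5 N/C.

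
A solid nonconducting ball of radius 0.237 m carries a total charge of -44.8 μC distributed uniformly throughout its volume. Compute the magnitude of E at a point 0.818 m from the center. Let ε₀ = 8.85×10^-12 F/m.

By spherical symmetry E is radial; choose a Gaussian sphere of radius r = 0.818 m (r > R, so the entire charge is enclosed).
Q_enc = -44.8 μC = -4.48×10^-5 C.
Gauss's law: E·4πr² = Q_enc/ε₀.
E = |Q_enc|/(4πε₀r²) = (4.48×10^-5)/(4π·8.85×10^-12·(0.818)²) = 6.02×10^5 N/C.

E ≈ 6.02×10^5 N/C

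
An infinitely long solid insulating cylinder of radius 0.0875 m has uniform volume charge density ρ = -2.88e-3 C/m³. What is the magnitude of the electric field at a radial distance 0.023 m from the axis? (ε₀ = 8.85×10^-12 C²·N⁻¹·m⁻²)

E = 3.74×10^6 N/C

Choose a coaxial cylinder of radius r = 0.023 m (arbitrary length L) as the Gaussian surface (r < R).
Charge inside radius r per length L is ρ·πr²·L, so λ_enc = ρπr² = -4.786×10^-6 C/m.
Gauss's law: E·2πrL = λ_enc L/ε₀.
E = |λ_enc|/(2πε₀r) = (4.786×10^-6)/(2π·8.85×10^-12·0.023) = 3.74e6 N/C.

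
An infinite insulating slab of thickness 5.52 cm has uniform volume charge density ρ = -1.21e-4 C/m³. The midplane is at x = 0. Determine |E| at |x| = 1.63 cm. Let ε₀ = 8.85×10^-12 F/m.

|E| ≈ 2.23×10^5 V/m

By symmetry E is perpendicular to the slab. A Gaussian pillbox from −1.63 cm to +1.63 cm (face area A) lies entirely within the slab.
Q_enc = ρ·(2x)·A and flux = 2EA, so 2EA = 2ρxA/ε₀ ⇒ E = |ρ|x/ε₀.
E = (1.21e-4)(0.0163)/(8.85×10^-12) = 2.23×10^5 N/C.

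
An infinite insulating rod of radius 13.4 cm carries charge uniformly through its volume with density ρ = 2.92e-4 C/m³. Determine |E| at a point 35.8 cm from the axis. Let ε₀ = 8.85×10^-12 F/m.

Coaxial Gaussian cylinder, radius r = 35.8 cm, length L (r > 13.4 cm, full cross-section enclosed).
λ_enc = ρ·πR² = (2.92×10^-4)π(0.134)² = 1.647e-5 C/m.
By Gauss's law (flux through the curved wall only), E·2πrL = λ_enc L/ε₀.
E = |λ_enc|/(2πε₀r) = (1.647×10^-5)/(2π·8.85×10^-12·0.358) = 8.27e5 N/C.

E = 8.27e5 V/m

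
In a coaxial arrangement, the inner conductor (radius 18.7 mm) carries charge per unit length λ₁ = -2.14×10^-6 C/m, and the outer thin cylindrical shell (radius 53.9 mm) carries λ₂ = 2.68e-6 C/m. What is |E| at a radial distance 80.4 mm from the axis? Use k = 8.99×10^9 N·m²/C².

Take a coaxial cylindrical Gaussian surface of radius r = 80.4 mm and length L (r > 53.9 mm, enclosing both).
λ_enc = λ₁ + λ₂ = (-2.14×10^-6) + (2.68×10^-6) = 5.40×10^-7 C/m.
Gauss's law: E·2πrL = λ_enc L/ε₀.
E = 2k|λ_enc|/r = 2(8.99×10^9)(5.40e-7)/(0.0804) = 1.21e5 N/C.

1.21×10^5 V/m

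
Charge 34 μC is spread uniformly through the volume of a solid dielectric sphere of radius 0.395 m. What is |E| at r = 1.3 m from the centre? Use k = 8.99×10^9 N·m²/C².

Take a concentric spherical Gaussian surface of radius r = 1.3 m (r > R, so the entire charge is enclosed).
Q_enc = 34 μC = 3.40e-5 C.
Since E is radial and uniform over the Gaussian sphere, Φ = E·4πr² = Q_enc/ε₀.
E = k|Q_enc|/r² = (8.99×10^9)(3.40×10^-5)/(1.3)² = 1.81e5 N/C.

|E| ≈ 1.81×10^5 N/C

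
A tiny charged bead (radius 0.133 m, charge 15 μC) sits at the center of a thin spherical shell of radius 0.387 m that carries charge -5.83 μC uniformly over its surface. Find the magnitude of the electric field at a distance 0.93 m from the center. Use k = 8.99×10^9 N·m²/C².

|E| ≈ 9.53e4 N/C

Take a concentric spherical Gaussian surface of radius r = 0.93 m (r > 0.387 m, enclosing both).
Q_enc = (15 μC) + (-5.83 μC) = 9.17e-6 C.
Since E is radial and uniform over the Gaussian sphere, Φ = E·4πr² = Q_enc/ε₀.
E = k|Q_enc|/r² = (8.99×10^9)(9.17×10^-6)/(0.93)² = 9.53×10^4 N/C.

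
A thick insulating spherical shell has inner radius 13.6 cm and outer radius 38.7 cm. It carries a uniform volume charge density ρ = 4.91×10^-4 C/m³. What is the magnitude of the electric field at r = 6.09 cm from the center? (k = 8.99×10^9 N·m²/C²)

E = 0 (no enclosed charge)

Symmetry ⇒ E = E(r) r̂. Gaussian sphere of radius r = 6.09 cm (r < 13.6 cm, inside the empty cavity).
No charge is enclosed, so by Gauss's law E·4πr² = 0 ⇒ E = 0.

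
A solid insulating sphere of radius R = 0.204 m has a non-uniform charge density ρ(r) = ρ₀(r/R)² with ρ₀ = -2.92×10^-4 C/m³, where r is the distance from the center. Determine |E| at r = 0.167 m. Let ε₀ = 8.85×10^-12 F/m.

E = 7.39×10^5 V/m

Symmetry ⇒ E = E(r) r̂. Gaussian sphere of radius r = 0.167 m (r < R).
Integrate the density: Q_enc = 4π ∫₀^r ρ₀(r'/R)^2 r'² dr' = 4πρ₀ r^5/(5·R²) = -2.291e-6 C.
Since E is radial and uniform over the Gaussian sphere, Φ = E·4πr² = Q_enc/ε₀.
E = |Q_enc|/(4πε₀r²) = (2.291×10^-6)/(4π·8.85×10^-12·(0.167)²) = 7.39×10^5 N/C.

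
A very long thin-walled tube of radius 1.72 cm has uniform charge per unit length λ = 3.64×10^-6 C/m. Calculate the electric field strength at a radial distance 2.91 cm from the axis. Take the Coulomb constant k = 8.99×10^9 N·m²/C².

|E| = 2.25×10^6 N/C

Coaxial Gaussian cylinder, radius r = 2.91 cm, length L (r > 1.72 cm).
The full line charge is enclosed: λ_enc = 3.64e-6 C/m.
Gauss's law: E·2πrL = λ_enc L/ε₀.
E = 2k|λ_enc|/r = 2(8.99×10^9)(3.64e-6)/(0.0291) = 2.25×10^6 N/C.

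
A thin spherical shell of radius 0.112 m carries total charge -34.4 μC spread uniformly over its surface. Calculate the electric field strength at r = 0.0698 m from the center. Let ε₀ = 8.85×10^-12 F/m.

Symmetry ⇒ E = E(r) r̂. Gaussian sphere of radius r = 0.0698 m (inside the shell, r < 0.112 m).
All the charge is outside the Gaussian surface: Q_enc = 0, hence E = 0 everywhere inside the shell.

E = 0 (no enclosed charge)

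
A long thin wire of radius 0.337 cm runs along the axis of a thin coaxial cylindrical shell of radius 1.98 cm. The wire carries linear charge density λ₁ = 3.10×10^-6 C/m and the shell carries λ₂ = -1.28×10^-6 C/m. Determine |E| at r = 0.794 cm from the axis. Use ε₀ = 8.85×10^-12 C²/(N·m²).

|E| ≈ 7.02×10^6 V/m

Choose a coaxial cylinder of radius r = 0.794 cm (arbitrary length L) as the Gaussian surface (between the conductors, 0.337 cm < r < 1.98 cm).
The shell at 1.98 cm lies outside the Gaussian surface, so λ_enc = λ₁ = 3.10×10^-6 C/m.
Since E is radial and uniform over the curved surface, Φ = E·2πrL = Q_enc/ε₀ = λ_enc L/ε₀.
E = |λ_enc|/(2πε₀r) = (3.10×10^-6)/(2π·8.85×10^-12·0.00794) = 7.02×10^6 N/C.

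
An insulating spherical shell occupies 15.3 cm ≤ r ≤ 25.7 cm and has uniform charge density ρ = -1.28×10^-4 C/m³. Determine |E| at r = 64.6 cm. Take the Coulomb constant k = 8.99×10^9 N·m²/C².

|E| = 1.55e5 V/m

Take a concentric spherical Gaussian surface of radius r = 64.6 cm (r > 25.7 cm, enclosing the whole shell).
Q_enc = ρ·(4π/3)(b³ − a³) = (-1.28e-4)·(4π/3)·((0.257)³ − (0.153)³) = -7.181×10^-6 C.
Applying ∮E·dA = Q_enc/ε₀ with Φ = E(4πr²):
E = k|Q_enc|/r² = (8.99×10^9)(7.181×10^-6)/(0.646)² = 1.55×10^5 N/C.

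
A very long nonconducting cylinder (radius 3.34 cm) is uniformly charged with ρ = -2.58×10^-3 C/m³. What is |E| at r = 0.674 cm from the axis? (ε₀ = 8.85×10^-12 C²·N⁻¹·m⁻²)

|E| = 9.82e5 V/m

Coaxial Gaussian cylinder, radius r = 0.674 cm, length L (r < R).
Charge inside radius r per length L is ρ·πr²·L, so λ_enc = ρπr² = -3.682e-7 C/m.
Since E is radial and uniform over the curved surface, Φ = E·2πrL = Q_enc/ε₀ = λ_enc L/ε₀.
E = |λ_enc|/(2πε₀r) = (3.682e-7)/(2π·8.85×10^-12·0.00674) = 9.82×10^5 N/C.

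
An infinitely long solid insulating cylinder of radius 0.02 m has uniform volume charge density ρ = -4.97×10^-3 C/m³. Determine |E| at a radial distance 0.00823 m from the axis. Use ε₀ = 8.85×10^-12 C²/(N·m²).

Choose a coaxial cylinder of radius r = 0.00823 m (arbitrary length L) as the Gaussian surface (r < R).
Enclosed charge per unit length: λ_enc = ρ·πr² = (-4.97e-3)π(0.00823)² = -1.058×10^-6 C/m.
Since E is radial and uniform over the curved surface, Φ = E·2πrL = Q_enc/ε₀ = λ_enc L/ε₀.
E = |λ_enc|/(2πε₀r) = (1.058e-6)/(2π·8.85×10^-12·0.00823) = 2.31e6 N/C.

E = 2.31×10^6 N/C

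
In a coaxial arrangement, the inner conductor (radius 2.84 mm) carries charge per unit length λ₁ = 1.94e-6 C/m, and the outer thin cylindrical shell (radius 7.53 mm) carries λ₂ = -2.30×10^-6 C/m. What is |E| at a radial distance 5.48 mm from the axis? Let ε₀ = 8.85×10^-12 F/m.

|E| = 6.37×10^6 N/C

Choose a coaxial cylinder of radius r = 5.48 mm (arbitrary length L) as the Gaussian surface (between the conductors, 2.84 mm < r < 7.53 mm).
Only the inner wire is enclosed; the outer shell contributes nothing inside itself. λ_enc = λ₁ = 1.94e-6 C/m.
Since E is radial and uniform over the curved surface, Φ = E·2πrL = Q_enc/ε₀ = λ_enc L/ε₀.
E = |λ_enc|/(2πε₀r) = (1.94e-6)/(2π·8.85×10^-12·0.00548) = 6.37×10^6 N/C.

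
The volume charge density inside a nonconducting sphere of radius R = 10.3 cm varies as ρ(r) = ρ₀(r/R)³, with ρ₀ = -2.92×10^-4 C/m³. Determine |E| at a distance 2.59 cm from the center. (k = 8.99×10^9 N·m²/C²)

|E| = 2.26×10^3 N/C

By spherical symmetry E is radial; choose a Gaussian sphere of radius r = 2.59 cm (r < R).
Integrate the density: Q_enc = 4π ∫₀^r ρ₀(r'/R)^3 r'² dr' = 4πρ₀ r^6/(6·R³) = -1.689×10^-10 C.
Since E is radial and uniform over the Gaussian sphere, Φ = E·4πr² = Q_enc/ε₀.
E = k|Q_enc|/r² = (8.99×10^9)(1.689e-10)/(0.0259)² = 2.26e3 N/C.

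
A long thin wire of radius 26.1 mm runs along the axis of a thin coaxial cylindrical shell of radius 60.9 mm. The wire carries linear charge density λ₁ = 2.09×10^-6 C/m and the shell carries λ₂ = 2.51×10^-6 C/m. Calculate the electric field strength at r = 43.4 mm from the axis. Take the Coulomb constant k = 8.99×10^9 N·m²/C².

Coaxial Gaussian cylinder, radius r = 43.4 mm, length L (between the conductors, 26.1 mm < r < 60.9 mm).
The shell at 60.9 mm lies outside the Gaussian surface, so λ_enc = λ₁ = 2.09×10^-6 C/m.
Since E is radial and uniform over the curved surface, Φ = E·2πrL = Q_enc/ε₀ = λ_enc L/ε₀.
E = 2k|λ_enc|/r = 2(8.99×10^9)(2.09×10^-6)/(0.0434) = 8.66×10^5 N/C.

E ≈ 8.66×10^5 V/m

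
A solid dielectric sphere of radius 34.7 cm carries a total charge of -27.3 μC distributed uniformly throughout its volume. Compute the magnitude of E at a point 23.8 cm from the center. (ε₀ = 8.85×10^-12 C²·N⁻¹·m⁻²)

By spherical symmetry E is radial; choose a Gaussian sphere of radius r = 23.8 cm (r < R).
For a uniform sphere the enclosed fraction is (r/R)³, so Q_enc = (-27.3 μC)(0.238/0.347)³ = -8.809×10^-6 C.
Since E is radial and uniform over the Gaussian sphere, Φ = E·4πr² = Q_enc/ε₀.
E = |Q_enc|/(4πε₀r²) = (8.809×10^-6)/(4π·8.85×10^-12·(0.238)²) = 1.40×10^6 N/C.

|E| = 1.40e6 N/C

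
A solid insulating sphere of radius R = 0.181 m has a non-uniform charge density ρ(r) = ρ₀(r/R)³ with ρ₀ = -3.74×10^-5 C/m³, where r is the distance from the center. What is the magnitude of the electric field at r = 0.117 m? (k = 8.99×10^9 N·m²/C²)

2.23×10^4 N/C

Use a concentric Gaussian sphere at r = 0.117 m (r < R).
Q_enc = ∫₀^r ρ(r')·4πr'² dr' = (4πρ₀/R³) ∫₀^r r'^5 dr' = 4πρ₀ r^6/(6·R³) = -3.389e-8 C.
Gauss's law: E·4πr² = Q_enc/ε₀.
E = k|Q_enc|/r² = (8.99×10^9)(3.389×10^-8)/(0.117)² = 2.23e4 N/C.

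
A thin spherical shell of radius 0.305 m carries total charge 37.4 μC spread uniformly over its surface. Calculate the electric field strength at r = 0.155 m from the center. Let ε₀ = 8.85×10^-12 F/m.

E = 0 (no enclosed charge)

By spherical symmetry E is radial; choose a Gaussian sphere of radius r = 0.155 m (inside the shell, r < 0.305 m).
All the charge is outside the Gaussian surface: Q_enc = 0, hence E = 0 everywhere inside the shell.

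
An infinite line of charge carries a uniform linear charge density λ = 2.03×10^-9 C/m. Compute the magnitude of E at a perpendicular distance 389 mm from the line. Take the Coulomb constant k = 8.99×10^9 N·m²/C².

Take a coaxial cylindrical Gaussian surface of radius r = 389 mm and length L.
Q_enc = λL, so λ_enc = 2.03×10^-9 C/m.
By Gauss's law (flux through the curved wall only), E·2πrL = λ_enc L/ε₀.
E = 2k|λ_enc|/r = 2(8.99×10^9)(2.03×10^-9)/(0.389) = 93.8 N/C.

E ≈ 93.8 V/m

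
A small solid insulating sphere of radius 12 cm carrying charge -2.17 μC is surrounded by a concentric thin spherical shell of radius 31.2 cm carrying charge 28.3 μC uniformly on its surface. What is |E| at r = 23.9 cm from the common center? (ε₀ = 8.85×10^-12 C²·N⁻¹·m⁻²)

3.42e5 N/C

Use a concentric Gaussian sphere at r = 23.9 cm (between the bodies, 12 cm < r < 31.2 cm).
Only the inner charge is enclosed; the outer shell contributes nothing inside itself. Q_enc = -2.17 μC = -2.17×10^-6 C.
Since E is radial and uniform over the Gaussian sphere, Φ = E·4πr² = Q_enc/ε₀.
E = |Q_enc|/(4πε₀r²) = (2.17e-6)/(4π·8.85×10^-12·(0.239)²) = 3.42e5 N/C.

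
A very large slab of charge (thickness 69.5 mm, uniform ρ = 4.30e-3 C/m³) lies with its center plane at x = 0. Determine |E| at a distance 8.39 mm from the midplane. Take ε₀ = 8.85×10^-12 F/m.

E ≈ 4.08e6 N/C

By symmetry E is perpendicular to the slab. A Gaussian pillbox from −8.39 mm to +8.39 mm (face area A) lies entirely within the slab.
Q_enc = ρ·(2x)·A and flux = 2EA, so 2EA = 2ρxA/ε₀ ⇒ E = |ρ|x/ε₀.
E = (4.30×10^-3)(0.00839)/(8.85×10^-12) = 4.08e6 N/C.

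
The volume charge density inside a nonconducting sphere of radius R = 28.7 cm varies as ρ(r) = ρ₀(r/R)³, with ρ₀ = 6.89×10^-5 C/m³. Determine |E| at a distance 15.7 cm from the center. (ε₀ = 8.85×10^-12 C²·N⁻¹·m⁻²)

Symmetry ⇒ E = E(r) r̂. Gaussian sphere of radius r = 15.7 cm (r < R).
Integrate the density: Q_enc = 4π ∫₀^r ρ₀(r'/R)^3 r'² dr' = 4πρ₀ r^6/(6·R³) = 9.142e-8 C.
Gauss's law: E·4πr² = Q_enc/ε₀.
E = |Q_enc|/(4πε₀r²) = (9.142e-8)/(4π·8.85×10^-12·(0.157)²) = 3.33×10^4 N/C.

E ≈ 3.33e4 N/C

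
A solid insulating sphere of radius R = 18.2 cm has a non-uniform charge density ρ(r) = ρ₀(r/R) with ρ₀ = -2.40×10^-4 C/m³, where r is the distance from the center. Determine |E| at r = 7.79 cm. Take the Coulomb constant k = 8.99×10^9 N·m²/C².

Use a concentric Gaussian sphere at r = 7.79 cm (r < R).
Integrate the density: Q_enc = 4π ∫₀^r ρ₀(r'/R)^1 r'² dr' = 4πρ₀ r^4/(4·R) = -1.526e-7 C.
Applying ∮E·dA = Q_enc/ε₀ with Φ = E(4πr²):
E = k|Q_enc|/r² = (8.99×10^9)(1.526×10^-7)/(0.0779)² = 2.26e5 N/C.

|E| ≈ 2.26×10^5 N/C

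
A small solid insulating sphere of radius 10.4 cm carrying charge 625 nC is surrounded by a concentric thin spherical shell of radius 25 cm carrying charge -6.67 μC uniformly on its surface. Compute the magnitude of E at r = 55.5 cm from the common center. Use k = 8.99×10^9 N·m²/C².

By spherical symmetry E is radial; choose a Gaussian sphere of radius r = 55.5 cm (r > 25 cm, enclosing both).
Q_enc = (625 nC) + (-6.67 μC) = -6.045×10^-6 C.
Applying ∮E·dA = Q_enc/ε₀ with Φ = E(4πr²):
E = k|Q_enc|/r² = (8.99×10^9)(6.045×10^-6)/(0.555)² = 1.76e5 N/C.

E ≈ 1.76e5 N/C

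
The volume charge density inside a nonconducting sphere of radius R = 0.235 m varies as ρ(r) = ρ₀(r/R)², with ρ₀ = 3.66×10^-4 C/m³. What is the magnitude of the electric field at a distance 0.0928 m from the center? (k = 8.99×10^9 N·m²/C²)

|E| = 1.20×10^5 V/m

Use a concentric Gaussian sphere at r = 0.0928 m (r < R).
Q_enc = ∫₀^r ρ(r')·4πr'² dr' = (4πρ₀/R²) ∫₀^r r'^4 dr' = 4πρ₀ r^5/(5·R²) = 1.146×10^-7 C.
Applying ∮E·dA = Q_enc/ε₀ with Φ = E(4πr²):
E = k|Q_enc|/r² = (8.99×10^9)(1.146e-7)/(0.0928)² = 1.20×10^5 N/C.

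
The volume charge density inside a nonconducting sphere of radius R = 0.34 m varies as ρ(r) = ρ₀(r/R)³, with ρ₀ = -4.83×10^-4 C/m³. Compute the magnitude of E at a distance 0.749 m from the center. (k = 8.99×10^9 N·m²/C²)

E ≈ 6.37e5 V/m

Symmetry ⇒ E = E(r) r̂. Gaussian sphere of radius r = 0.749 m (r > R, all charge enclosed).
Q_enc = 4π ∫₀^R ρ₀(r'/R)^3 r'² dr' = 4πρ₀R³/6 = -3.976×10^-5 C.
By Gauss's law, ∮E·dA = E·4πr² = Q_enc/ε₀.
E = k|Q_enc|/r² = (8.99×10^9)(3.976e-5)/(0.749)² = 6.37×10^5 N/C.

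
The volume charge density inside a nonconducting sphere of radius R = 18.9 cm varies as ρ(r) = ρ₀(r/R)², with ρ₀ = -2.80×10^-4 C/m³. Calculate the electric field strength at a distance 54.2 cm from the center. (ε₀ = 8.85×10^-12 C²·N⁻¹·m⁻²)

Use a concentric Gaussian sphere at r = 54.2 cm (r > R, all charge enclosed).
Q_enc = 4π ∫₀^R ρ₀(r'/R)^2 r'² dr' = 4πρ₀R³/5 = -4.751e-6 C.
Applying ∮E·dA = Q_enc/ε₀ with Φ = E(4πr²):
E = |Q_enc|/(4πε₀r²) = (4.751e-6)/(4π·8.85×10^-12·(0.542)²) = 1.45×10^5 N/C.

|E| = 1.45×10^5 N/C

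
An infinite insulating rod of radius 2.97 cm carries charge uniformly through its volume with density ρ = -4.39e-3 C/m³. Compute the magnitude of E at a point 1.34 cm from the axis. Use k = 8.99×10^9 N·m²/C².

|E| ≈ 3.32×10^6 V/m

By cylindrical symmetry E is radial; use a coaxial Gaussian cylinder of radius 1.34 cm and length L (r < R).
Enclosed charge per unit length: λ_enc = ρ·πr² = (-4.39×10^-3)π(0.0134)² = -2.476×10^-6 C/m.
Applying ∮E·dA = Q_enc/ε₀ with the end caps contributing no flux:
E = 2k|λ_enc|/r = 2(8.99×10^9)(2.476×10^-6)/(0.0134) = 3.32×10^6 N/C.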